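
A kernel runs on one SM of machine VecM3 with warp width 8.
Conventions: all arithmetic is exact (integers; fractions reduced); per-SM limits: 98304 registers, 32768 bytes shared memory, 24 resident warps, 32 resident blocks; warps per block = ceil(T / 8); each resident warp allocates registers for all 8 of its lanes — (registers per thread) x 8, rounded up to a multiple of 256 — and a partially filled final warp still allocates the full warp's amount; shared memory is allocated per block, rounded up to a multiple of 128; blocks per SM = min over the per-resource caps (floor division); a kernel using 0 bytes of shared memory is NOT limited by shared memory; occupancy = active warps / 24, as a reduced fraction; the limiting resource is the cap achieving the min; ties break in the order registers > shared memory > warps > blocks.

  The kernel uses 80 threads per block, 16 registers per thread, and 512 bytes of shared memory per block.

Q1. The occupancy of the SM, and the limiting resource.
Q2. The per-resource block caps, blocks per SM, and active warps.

Answer: occupancy 5/6, limited by warps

registers: 38 blocks
shared memory: 64 blocks
warps: 2 blocks
blocks: 32 blocks

Answer: 2 blocks, 20 active warps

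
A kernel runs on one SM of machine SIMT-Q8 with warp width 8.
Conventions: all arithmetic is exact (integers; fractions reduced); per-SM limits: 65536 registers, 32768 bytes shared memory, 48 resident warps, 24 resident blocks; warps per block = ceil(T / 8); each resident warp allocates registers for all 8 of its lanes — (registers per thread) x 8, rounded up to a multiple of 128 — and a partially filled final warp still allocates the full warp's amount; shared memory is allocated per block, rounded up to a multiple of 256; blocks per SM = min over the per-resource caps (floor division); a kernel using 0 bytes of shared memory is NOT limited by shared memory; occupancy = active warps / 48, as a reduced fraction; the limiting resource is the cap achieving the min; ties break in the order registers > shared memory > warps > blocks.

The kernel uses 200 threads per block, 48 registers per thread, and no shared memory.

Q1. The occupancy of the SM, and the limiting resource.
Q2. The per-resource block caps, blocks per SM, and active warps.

Answer: occupancy 25/48, limited by warps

registers: 6 blocks
shared memory: no limit (kernel uses none)
warps: 1 block
blocks: 24 blocks

Answer: 1 block, 25 active warps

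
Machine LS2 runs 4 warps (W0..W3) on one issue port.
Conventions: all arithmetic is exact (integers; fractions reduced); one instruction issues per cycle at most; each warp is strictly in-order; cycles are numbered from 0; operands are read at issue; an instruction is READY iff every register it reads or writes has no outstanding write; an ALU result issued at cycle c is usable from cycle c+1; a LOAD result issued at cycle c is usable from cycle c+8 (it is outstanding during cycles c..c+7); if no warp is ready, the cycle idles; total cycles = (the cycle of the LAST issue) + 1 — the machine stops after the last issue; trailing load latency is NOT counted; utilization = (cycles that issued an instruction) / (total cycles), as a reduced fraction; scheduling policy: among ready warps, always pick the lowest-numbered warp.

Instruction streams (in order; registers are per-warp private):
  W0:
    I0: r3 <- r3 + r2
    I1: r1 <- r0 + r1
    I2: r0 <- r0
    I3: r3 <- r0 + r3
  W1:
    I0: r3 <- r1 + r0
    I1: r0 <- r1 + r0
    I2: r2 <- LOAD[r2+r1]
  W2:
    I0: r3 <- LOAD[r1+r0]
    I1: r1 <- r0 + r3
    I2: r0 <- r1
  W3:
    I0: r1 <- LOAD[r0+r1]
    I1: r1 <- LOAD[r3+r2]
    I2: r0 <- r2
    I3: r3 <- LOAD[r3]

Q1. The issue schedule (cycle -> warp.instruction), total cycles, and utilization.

cycle 0: W0.I0
cycle 1: W0.I1
cycle 2: W0.I2
cycle 3: W0.I3
cycle 4: W1.I0
cycle 5: W1.I1
cycle 6: W1.I2
cycle 7: W2.I0
cycle 8: W3.I0
cycle 9: idle
cycle 10: idle
cycle 11: idle
cycle 12: idle
cycle 13: idle
cycle 14: idle
cycle 15: W2.I1
cycle 16: W2.I2
cycle 17: W3.I1
cycle 18: W3.I2
cycle 19: W3.I3

Answer: 20 cycles, utilization 7/10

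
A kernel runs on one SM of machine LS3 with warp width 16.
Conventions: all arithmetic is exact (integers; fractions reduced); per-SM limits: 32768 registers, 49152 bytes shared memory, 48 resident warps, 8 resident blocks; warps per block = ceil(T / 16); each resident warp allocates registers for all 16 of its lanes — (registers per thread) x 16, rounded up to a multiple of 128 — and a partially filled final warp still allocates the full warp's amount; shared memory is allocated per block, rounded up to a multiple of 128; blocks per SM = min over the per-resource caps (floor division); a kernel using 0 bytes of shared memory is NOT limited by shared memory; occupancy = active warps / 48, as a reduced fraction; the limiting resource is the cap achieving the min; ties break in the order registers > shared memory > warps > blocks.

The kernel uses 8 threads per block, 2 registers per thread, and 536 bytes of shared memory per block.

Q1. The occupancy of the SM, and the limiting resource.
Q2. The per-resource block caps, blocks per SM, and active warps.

Answer: occupancy 1/6, limited by blocks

registers: 256 blocks
shared memory: 76 blocks
warps: 48 blocks
blocks: 8 blocks

Answer: 8 blocks, 8 active warps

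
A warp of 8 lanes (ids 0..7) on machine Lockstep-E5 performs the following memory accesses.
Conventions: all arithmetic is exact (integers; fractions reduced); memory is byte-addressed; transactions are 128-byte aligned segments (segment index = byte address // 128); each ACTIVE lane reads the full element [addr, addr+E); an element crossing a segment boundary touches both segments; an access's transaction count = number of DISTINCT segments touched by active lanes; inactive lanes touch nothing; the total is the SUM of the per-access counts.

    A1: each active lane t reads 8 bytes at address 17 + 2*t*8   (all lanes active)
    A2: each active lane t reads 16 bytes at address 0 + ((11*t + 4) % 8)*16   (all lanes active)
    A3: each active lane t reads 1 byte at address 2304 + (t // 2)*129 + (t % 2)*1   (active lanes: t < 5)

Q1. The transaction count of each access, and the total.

A1: 2 transactions
A2: 1 transaction
A3: 3 transactions

Answer: 2,1,3; total 6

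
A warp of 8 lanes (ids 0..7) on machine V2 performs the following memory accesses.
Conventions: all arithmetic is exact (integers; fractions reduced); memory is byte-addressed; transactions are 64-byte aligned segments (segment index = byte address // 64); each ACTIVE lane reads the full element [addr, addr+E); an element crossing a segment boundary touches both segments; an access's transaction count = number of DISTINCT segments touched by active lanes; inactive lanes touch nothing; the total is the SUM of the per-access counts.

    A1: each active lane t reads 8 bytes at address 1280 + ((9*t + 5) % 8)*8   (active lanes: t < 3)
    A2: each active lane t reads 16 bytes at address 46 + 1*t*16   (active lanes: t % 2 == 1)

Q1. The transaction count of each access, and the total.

A1: 1 transaction
A2: 3 transactions

Answer: 1,3; total 4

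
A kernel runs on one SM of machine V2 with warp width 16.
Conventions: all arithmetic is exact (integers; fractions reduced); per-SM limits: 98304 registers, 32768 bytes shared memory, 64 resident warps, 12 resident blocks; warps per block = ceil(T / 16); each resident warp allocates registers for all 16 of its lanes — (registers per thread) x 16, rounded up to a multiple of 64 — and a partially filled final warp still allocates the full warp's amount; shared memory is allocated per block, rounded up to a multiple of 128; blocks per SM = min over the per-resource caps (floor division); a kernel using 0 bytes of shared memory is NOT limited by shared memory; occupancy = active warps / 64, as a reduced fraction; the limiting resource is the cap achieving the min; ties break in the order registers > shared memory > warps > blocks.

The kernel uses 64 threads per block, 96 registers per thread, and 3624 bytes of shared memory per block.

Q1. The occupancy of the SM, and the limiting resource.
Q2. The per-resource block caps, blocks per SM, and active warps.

Answer: occupancy 1/2, limited by shared memory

registers: 16 blocks
shared memory: 8 blocks
warps: 16 blocks
blocks: 12 blocks

Answer: 8 blocks, 32 active warps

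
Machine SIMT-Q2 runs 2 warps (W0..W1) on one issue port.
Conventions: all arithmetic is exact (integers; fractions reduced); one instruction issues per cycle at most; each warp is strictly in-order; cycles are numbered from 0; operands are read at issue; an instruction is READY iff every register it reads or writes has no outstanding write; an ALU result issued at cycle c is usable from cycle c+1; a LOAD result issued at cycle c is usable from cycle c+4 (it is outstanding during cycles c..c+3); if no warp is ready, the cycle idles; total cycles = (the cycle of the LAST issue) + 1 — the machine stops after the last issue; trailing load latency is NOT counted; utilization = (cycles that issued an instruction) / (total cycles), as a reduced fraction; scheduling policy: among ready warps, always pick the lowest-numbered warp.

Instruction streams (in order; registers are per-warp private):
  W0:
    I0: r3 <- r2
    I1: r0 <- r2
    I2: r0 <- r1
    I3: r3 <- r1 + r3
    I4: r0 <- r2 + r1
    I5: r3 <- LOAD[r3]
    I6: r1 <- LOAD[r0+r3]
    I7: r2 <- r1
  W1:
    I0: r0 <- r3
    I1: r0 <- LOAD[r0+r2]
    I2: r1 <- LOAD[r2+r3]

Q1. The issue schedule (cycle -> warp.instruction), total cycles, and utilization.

cycle 0: W0.I0
cycle 1: W0.I1
cycle 2: W0.I2
cycle 3: W0.I3
cycle 4: W0.I4
cycle 5: W0.I5
cycle 6: W1.I0
cycle 7: W1.I1
cycle 8: W1.I2
cycle 9: W0.I6
cycle 10: idle
cycle 11: idle
cycle 12: idle
cycle 13: W0.I7

Answer: 14 cycles, utilization 11/14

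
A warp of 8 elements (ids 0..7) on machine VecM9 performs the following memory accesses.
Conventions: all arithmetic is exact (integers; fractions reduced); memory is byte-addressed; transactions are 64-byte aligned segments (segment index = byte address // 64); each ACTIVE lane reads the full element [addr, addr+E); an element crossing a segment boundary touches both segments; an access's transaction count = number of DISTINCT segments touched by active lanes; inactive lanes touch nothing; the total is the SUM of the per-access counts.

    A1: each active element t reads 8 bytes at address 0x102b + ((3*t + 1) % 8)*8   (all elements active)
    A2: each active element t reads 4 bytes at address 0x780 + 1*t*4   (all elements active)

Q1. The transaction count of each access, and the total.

A1: 2 transactions
A2: 1 transaction

Answer: 2,1; total 3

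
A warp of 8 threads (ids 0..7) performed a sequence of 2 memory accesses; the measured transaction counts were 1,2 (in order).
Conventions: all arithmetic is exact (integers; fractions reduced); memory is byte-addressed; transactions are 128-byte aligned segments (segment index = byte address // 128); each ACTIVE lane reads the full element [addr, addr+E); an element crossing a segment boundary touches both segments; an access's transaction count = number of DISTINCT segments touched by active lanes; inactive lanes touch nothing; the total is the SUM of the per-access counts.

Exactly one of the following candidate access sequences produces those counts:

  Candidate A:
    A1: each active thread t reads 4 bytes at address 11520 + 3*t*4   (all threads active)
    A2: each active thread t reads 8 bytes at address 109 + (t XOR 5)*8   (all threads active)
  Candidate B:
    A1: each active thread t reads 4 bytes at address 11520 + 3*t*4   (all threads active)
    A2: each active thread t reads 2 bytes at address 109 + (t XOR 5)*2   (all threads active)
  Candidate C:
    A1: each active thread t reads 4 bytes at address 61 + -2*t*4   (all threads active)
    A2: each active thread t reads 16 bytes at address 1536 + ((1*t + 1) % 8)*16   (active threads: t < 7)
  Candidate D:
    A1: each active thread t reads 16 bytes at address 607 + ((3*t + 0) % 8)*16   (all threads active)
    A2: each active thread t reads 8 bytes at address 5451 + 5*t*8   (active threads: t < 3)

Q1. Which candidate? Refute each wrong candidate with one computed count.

B: A2 gives 1 transaction, not 2
C: A2 gives 1 transaction, not 2
D: A1 gives 2 transactions, not 1
A: all counts match (1,2)

Answer: A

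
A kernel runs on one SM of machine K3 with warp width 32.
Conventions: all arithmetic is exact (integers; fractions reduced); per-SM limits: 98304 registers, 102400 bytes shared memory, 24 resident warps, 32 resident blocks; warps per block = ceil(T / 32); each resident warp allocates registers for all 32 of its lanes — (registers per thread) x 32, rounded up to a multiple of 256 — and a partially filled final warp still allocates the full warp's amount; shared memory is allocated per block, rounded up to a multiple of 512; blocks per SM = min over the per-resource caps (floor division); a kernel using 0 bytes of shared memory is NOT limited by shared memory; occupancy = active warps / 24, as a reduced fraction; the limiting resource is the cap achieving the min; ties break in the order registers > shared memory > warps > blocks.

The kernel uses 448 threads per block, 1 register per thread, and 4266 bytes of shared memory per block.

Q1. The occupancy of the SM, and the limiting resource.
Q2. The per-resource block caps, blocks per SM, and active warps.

Answer: occupancy 7/12, limited by warps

registers: 27 blocks
shared memory: 22 blocks
warps: 1 block
blocks: 32 blocks

Answer: 1 block, 14 active warps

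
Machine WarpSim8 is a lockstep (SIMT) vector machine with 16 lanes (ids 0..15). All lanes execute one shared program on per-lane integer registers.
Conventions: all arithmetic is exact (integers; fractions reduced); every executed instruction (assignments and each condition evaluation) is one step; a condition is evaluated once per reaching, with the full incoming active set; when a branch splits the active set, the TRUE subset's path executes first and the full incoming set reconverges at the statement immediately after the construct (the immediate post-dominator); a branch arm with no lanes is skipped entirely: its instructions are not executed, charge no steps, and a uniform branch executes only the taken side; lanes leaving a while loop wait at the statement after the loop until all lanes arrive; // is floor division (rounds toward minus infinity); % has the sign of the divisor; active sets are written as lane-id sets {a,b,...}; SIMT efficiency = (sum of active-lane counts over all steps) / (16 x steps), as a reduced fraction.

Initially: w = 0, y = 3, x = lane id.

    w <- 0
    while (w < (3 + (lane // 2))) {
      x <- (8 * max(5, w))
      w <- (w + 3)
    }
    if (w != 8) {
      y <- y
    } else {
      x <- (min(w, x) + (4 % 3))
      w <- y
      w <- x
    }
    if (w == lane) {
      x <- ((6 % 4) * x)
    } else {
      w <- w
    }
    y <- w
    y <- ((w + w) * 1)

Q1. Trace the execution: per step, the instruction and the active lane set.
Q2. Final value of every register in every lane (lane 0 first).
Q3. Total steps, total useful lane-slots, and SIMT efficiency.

step 0: w <- 0                       {0,1,2,3,4,5,6,7,8,9,10,11,12,13,14,15}
step 1: eval (w < (3 + (lane // 2))) {0,1,2,3,4,5,6,7,8,9,10,11,12,13,14,15}
step 2: x <- (8 * max(5, w))         {0,1,2,3,4,5,6,7,8,9,10,11,12,13,14,15}
step 3: w <- (w + 3)                 {0,1,2,3,4,5,6,7,8,9,10,11,12,13,14,15}
step 4: eval (w < (3 + (lane // 2))) {0,1,2,3,4,5,6,7,8,9,10,11,12,13,14,15}
step 5: x <- (8 * max(5, w))         {2,3,4,5,6,7,8,9,10,11,12,13,14,15}
step 6: w <- (w + 3)                 {2,3,4,5,6,7,8,9,10,11,12,13,14,15}
step 7: eval (w < (3 + (lane // 2))) {2,3,4,5,6,7,8,9,10,11,12,13,14,15}
step 8: x <- (8 * max(5, w))         {8,9,10,11,12,13,14,15}
step 9: w <- (w + 3)                 {8,9,10,11,12,13,14,15}
step 10: eval (w < (3 + (lane // 2))) {8,9,10,11,12,13,14,15}
step 11: x <- (8 * max(5, w))         {14,15}
step 12: w <- (w + 3)                 {14,15}
step 13: eval (w < (3 + (lane // 2))) {14,15}
step 14: eval (w != 8)                {0,1,2,3,4,5,6,7,8,9,10,11,12,13,14,15}
step 15: y <- y                       {0,1,2,3,4,5,6,7,8,9,10,11,12,13,14,15}
step 16: eval (w == lane)             {0,1,2,3,4,5,6,7,8,9,10,11,12,13,14,15}
step 17: x <- ((6 % 4) * x)           {6,9}
step 18: w <- w                       {0,1,2,3,4,5,7,8,10,11,12,13,14,15}
step 19: y <- w                       {0,1,2,3,4,5,6,7,8,9,10,11,12,13,14,15}
step 20: y <- ((w + w) * 1)           {0,1,2,3,4,5,6,7,8,9,10,11,12,13,14,15}

Answer: 21 steps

w: 3,3,6,6,6,6,6,6,9,9,9,9,9,9,12,12
y: 6,6,12,12,12,12,12,12,18,18,18,18,18,18,24,24
x: 40,40,40,40,40,40,80,40,48,96,48,48,48,48,72,72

steps = 21; useful = 248; efficiency = 248/336 = 31/42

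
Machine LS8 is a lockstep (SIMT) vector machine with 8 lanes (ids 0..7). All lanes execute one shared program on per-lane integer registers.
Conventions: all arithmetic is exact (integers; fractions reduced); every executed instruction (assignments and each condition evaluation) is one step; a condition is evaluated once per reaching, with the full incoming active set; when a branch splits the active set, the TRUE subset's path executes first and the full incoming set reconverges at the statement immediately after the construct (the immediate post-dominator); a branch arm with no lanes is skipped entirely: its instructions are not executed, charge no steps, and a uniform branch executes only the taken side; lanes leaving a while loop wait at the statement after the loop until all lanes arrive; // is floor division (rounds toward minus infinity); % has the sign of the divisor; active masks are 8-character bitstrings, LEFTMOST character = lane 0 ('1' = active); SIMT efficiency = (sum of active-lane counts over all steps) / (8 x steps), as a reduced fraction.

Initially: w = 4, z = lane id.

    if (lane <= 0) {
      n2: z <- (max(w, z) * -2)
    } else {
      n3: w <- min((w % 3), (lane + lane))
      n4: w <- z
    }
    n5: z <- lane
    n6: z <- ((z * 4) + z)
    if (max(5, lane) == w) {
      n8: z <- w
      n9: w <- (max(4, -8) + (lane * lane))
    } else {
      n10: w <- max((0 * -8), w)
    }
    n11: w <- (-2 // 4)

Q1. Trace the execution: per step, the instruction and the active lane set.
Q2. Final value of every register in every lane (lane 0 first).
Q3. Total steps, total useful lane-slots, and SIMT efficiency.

step 0: eval (lane <= 0)             11111111
step 1: z <- (max(w, z) * -2)        10000000
step 2: w <- min((w % 3), (lane + lane)) 01111111
step 3: w <- z                       01111111
step 4: z <- lane                    11111111
step 5: z <- ((z * 4) + z)           11111111
step 6: eval (max(5, lane) == w)     11111111
step 7: z <- w                       00000111
step 8: w <- (max(4, -8) + (lane * lane)) 00000111
step 9: w <- max((0 * -8), w)        11111000
step 10: w <- (-2 // 4)               11111111

Answer: 11 steps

w: -1,-1,-1,-1,-1,-1,-1,-1
z: 0,5,10,15,20,5,6,7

steps = 11; useful = 66; efficiency = 66/88 = 3/4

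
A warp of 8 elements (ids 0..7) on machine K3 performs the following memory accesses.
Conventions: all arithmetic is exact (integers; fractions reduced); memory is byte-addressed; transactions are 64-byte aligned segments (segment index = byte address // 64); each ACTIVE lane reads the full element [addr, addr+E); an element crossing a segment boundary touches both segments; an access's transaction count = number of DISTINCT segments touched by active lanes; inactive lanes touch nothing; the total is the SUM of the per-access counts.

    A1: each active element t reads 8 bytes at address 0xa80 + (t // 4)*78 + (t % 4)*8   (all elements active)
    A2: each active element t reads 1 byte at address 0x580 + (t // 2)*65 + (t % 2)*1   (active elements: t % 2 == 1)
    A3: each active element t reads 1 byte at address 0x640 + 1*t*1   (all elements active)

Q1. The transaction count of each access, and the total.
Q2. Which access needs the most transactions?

A1: 2 transactions
A2: 4 transactions
A3: 1 transaction

Answer: 2,4,1; total 7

Answer: A2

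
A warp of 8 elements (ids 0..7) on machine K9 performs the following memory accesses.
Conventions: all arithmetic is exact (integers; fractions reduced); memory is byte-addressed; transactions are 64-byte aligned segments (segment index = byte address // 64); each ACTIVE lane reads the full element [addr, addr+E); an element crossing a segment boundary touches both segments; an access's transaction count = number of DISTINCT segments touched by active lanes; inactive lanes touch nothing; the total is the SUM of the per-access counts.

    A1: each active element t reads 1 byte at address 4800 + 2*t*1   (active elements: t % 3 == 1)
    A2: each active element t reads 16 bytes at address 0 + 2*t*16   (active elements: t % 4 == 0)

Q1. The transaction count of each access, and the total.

A1: 1 transaction
A2: 2 transactions

Answer: 1,2; total 3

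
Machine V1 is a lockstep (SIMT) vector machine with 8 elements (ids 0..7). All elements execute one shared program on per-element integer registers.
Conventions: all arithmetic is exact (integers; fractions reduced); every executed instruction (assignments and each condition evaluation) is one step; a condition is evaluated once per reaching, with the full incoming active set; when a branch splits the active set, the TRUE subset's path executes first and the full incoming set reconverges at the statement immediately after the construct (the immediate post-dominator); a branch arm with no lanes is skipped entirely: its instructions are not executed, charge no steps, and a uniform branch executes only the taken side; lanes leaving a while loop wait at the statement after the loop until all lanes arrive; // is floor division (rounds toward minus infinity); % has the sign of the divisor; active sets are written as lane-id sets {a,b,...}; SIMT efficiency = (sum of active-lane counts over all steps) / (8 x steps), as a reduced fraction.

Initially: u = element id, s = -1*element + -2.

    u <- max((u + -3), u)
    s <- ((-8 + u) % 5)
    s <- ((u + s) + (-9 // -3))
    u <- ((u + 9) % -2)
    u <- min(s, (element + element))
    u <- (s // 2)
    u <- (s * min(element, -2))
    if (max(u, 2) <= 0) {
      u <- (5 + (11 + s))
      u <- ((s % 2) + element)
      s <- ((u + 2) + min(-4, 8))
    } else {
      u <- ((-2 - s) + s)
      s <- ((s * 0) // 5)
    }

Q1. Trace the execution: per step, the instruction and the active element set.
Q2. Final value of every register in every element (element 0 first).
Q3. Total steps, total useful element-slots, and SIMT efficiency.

step 0: u <- max((u + -3), u)        {0,1,2,3,4,5,6,7}
step 1: s <- ((-8 + u) % 5)          {0,1,2,3,4,5,6,7}
step 2: s <- ((u + s) + (-9 // -3))  {0,1,2,3,4,5,6,7}
step 3: u <- ((u + 9) % -2)          {0,1,2,3,4,5,6,7}
step 4: u <- min(s, (element + element)) {0,1,2,3,4,5,6,7}
step 5: u <- (s // 2)                {0,1,2,3,4,5,6,7}
step 6: u <- (s * min(element, -2))  {0,1,2,3,4,5,6,7}
step 7: eval (max(u, 2) <= 0)        {0,1,2,3,4,5,6,7}
step 8: u <- ((-2 - s) + s)          {0,1,2,3,4,5,6,7}
step 9: s <- ((s * 0) // 5)          {0,1,2,3,4,5,6,7}

Answer: 10 steps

u: -2,-2,-2,-2,-2,-2,-2,-2
s: 0,0,0,0,0,0,0,0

steps = 10; useful = 80; efficiency = 80/80 = 1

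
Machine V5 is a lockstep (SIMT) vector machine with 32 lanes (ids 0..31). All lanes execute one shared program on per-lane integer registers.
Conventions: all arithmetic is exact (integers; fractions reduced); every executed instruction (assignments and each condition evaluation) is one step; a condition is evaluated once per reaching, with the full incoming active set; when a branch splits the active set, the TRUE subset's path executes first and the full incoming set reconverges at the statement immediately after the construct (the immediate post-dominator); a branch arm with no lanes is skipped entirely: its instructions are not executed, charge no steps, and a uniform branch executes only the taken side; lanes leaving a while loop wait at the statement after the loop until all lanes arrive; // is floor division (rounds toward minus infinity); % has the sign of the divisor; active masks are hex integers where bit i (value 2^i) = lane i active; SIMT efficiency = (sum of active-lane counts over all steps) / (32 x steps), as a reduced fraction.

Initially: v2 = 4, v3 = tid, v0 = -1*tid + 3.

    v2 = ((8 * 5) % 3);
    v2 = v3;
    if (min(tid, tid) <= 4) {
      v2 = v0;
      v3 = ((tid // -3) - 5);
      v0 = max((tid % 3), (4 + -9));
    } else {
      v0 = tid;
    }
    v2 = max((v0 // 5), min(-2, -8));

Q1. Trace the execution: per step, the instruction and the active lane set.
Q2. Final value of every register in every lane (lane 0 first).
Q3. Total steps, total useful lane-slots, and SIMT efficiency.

step 0: v2 <- ((8 * 5) % 3)          0xffffffff
step 1: v2 <- v3                     0xffffffff
step 2: eval (min(tid, tid) <= 4)    0xffffffff
step 3: v2 <- v0                     0x0000001f
step 4: v3 <- ((tid // -3) - 5)      0x0000001f
step 5: v0 <- max((tid % 3), (4 + -9)) 0x0000001f
step 6: v0 <- tid                    0xffffffe0
step 7: v2 <- max((v0 // 5), min(-2, -8)) 0xffffffff

Answer: 8 steps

v2: 0,0,0,0,0,1,1,1,1,1,2,2,2,2,2,3,3,3,3,3,4,4,4,4,4,5,5,5,5,5,6,6
v3: -5,-6,-6,-6,-7,5,6,7,8,9,10,11,12,13,14,15,16,17,18,19,20,21,22,23,24,25,26,27,28,29,30,31
v0: 0,1,2,0,1,5,6,7,8,9,10,11,12,13,14,15,16,17,18,19,20,21,22,23,24,25,26,27,28,29,30,31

steps = 8; useful = 170; efficiency = 170/256 = 85/128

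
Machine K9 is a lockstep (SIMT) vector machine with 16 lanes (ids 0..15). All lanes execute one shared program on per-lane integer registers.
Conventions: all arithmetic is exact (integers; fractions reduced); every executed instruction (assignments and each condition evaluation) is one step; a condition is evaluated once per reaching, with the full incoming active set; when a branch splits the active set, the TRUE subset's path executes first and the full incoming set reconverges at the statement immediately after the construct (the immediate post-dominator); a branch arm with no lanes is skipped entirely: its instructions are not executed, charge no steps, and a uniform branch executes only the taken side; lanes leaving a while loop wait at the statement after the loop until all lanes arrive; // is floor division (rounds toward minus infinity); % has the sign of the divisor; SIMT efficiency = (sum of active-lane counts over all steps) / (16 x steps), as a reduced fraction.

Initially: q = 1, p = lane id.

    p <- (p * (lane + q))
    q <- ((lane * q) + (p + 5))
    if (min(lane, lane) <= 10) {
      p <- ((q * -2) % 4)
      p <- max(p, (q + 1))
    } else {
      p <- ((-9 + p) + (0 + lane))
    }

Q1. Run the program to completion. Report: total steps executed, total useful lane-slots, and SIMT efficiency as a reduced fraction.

Answer: 6 steps, 75 useful, 25/32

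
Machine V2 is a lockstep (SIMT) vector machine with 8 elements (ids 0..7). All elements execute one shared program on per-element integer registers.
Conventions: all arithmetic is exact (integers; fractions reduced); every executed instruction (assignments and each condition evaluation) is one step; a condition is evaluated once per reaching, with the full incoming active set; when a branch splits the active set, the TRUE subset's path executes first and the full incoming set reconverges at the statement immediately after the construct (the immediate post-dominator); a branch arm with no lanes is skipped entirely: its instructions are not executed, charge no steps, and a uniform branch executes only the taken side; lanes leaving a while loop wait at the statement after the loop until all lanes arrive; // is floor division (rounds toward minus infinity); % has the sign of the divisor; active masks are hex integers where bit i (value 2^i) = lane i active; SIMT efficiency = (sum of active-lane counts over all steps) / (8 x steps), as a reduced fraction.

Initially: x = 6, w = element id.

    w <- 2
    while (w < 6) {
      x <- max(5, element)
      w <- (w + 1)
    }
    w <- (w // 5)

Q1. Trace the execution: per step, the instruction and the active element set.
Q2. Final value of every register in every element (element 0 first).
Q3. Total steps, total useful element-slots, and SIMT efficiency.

step 0: w <- 2                       0xff
step 1: eval (w < 6)                 0xff
step 2: x <- max(5, element)         0xff
step 3: w <- (w + 1)                 0xff
step 4: eval (w < 6)                 0xff
step 5: x <- max(5, element)         0xff
step 6: w <- (w + 1)                 0xff
step 7: eval (w < 6)                 0xff
step 8: x <- max(5, element)         0xff
step 9: w <- (w + 1)                 0xff
step 10: eval (w < 6)                 0xff
step 11: x <- max(5, element)         0xff
step 12: w <- (w + 1)                 0xff
step 13: eval (w < 6)                 0xff
step 14: w <- (w // 5)                0xff

Answer: 15 steps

x: 5,5,5,5,5,5,6,7
w: 1,1,1,1,1,1,1,1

steps = 15; useful = 120; efficiency = 120/120 = 1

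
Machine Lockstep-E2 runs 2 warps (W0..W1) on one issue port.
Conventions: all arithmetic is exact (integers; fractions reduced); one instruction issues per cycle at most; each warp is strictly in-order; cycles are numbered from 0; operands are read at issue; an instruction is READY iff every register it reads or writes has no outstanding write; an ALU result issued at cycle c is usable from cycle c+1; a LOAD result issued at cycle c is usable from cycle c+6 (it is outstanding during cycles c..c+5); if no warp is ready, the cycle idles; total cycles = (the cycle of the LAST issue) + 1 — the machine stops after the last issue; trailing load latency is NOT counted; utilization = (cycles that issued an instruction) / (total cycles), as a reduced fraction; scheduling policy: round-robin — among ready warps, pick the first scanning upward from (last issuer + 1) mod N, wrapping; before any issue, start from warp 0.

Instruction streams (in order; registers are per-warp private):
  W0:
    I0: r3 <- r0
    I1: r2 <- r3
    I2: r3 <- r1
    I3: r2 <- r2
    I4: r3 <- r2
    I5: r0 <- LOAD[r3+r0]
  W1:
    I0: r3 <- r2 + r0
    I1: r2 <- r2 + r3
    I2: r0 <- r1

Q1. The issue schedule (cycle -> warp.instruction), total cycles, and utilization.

cycle 0: W0.I0
cycle 1: W1.I0
cycle 2: W0.I1
cycle 3: W1.I1
cycle 4: W0.I2
cycle 5: W1.I2
cycle 6: W0.I3
cycle 7: W0.I4
cycle 8: W0.I5

Answer: 9 cycles, utilization 1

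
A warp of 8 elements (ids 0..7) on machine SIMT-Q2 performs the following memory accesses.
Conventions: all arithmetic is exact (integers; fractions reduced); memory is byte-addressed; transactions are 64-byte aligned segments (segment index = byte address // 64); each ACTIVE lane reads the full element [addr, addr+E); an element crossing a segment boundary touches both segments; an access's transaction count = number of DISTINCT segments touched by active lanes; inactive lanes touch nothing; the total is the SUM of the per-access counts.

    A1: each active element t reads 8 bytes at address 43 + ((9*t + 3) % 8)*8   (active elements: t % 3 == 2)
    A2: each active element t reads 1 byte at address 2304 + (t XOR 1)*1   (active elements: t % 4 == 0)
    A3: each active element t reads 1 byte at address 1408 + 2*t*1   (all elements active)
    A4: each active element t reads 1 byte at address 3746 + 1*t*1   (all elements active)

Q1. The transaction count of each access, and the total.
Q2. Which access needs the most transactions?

A1: 2 transactions
A2: 1 transaction
A3: 1 transaction
A4: 1 transaction

Answer: 2,1,1,1; total 5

Answer: A1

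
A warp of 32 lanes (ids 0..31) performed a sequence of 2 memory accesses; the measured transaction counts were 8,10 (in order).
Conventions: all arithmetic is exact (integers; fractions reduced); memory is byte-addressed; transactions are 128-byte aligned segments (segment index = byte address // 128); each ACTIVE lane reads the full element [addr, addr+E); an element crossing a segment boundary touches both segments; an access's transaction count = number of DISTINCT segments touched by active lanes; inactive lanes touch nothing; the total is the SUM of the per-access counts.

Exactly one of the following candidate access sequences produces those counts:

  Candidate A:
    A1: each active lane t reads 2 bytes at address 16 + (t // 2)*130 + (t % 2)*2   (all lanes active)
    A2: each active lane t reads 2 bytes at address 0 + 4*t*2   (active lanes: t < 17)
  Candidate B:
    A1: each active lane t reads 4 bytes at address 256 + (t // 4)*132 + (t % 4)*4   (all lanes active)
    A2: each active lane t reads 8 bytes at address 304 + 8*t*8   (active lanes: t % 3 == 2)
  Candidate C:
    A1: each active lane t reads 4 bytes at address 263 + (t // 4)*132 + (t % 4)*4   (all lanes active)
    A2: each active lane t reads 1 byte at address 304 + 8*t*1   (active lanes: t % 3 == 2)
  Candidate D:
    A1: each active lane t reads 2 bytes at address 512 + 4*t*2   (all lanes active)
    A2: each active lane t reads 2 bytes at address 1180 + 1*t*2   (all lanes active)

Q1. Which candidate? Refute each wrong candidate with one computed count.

A: A1 gives 16 transactions, not 8
C: A2 gives 3 transactions, not 10
D: A1 gives 2 transactions, not 8
B: all counts match (8,10)

Answer: B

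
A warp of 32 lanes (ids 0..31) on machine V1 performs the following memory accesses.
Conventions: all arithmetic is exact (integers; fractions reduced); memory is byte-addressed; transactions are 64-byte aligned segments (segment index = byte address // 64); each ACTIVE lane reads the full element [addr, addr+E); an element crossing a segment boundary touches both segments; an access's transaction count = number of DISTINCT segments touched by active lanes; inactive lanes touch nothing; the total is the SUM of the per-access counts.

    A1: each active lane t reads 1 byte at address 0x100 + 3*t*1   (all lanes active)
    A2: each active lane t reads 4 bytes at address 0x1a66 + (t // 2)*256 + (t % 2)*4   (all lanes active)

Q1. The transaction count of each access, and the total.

A1: 2 transactions
A2: 16 transactions

Answer: 2,16; total 18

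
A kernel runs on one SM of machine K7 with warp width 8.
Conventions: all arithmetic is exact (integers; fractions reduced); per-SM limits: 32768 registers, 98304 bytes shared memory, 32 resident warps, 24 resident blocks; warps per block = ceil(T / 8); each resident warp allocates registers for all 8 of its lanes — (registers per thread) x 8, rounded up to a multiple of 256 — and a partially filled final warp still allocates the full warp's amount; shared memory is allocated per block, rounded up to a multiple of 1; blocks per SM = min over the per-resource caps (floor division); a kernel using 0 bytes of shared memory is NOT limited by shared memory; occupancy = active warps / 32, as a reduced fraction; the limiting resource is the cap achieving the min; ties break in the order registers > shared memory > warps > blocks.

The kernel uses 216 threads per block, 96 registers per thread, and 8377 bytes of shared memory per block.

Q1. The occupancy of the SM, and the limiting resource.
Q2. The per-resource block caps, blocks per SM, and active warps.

Answer: occupancy 27/32, limited by registers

registers: 1 block
shared memory: 11 blocks
warps: 1 block
blocks: 24 blocks

Answer: 1 block, 27 active warps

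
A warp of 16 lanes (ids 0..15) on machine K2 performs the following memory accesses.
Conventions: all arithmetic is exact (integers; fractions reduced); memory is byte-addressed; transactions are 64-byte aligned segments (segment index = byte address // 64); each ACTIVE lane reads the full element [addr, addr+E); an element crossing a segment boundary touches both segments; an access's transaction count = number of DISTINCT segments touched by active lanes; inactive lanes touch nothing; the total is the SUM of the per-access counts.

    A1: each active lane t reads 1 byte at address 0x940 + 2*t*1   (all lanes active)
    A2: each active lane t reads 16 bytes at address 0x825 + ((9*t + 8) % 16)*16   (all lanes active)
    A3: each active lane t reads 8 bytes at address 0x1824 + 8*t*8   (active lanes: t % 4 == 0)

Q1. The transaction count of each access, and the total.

A1: 1 transaction
A2: 5 transactions
A3: 4 transactions

Answer: 1,5,4; total 10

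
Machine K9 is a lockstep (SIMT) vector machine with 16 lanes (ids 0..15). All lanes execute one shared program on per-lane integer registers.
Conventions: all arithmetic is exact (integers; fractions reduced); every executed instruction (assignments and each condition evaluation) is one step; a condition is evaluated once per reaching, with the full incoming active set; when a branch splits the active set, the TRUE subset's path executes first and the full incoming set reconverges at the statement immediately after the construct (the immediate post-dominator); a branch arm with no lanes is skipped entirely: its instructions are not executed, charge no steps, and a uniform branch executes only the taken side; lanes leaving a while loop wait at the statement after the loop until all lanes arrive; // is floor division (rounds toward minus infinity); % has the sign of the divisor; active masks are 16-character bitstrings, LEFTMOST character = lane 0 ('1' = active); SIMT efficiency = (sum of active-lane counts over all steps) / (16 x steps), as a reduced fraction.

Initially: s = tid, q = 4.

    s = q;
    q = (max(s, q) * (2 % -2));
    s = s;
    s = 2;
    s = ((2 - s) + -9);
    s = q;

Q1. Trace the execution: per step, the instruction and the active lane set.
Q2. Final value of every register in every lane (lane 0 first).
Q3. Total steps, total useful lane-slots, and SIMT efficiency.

step 0: s <- q                       1111111111111111
step 1: q <- (max(s, q) * (2 % -2))  1111111111111111
step 2: s <- s                       1111111111111111
step 3: s <- 2                       1111111111111111
step 4: s <- ((2 - s) + -9)          1111111111111111
step 5: s <- q                       1111111111111111

Answer: 6 steps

s: 0,0,0,0,0,0,0,0,0,0,0,0,0,0,0,0
q: 0,0,0,0,0,0,0,0,0,0,0,0,0,0,0,0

steps = 6; useful = 96; efficiency = 96/96 = 1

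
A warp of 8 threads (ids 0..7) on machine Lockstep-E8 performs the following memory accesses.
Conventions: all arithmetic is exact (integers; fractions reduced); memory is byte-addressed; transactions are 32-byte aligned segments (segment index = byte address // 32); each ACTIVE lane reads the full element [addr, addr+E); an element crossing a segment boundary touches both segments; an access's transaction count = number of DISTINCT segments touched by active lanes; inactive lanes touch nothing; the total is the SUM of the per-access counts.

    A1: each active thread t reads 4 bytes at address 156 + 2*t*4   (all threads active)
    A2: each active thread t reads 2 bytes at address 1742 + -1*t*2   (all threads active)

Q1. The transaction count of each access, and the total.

A1: 3 transactions
A2: 1 transaction

Answer: 3,1; total 4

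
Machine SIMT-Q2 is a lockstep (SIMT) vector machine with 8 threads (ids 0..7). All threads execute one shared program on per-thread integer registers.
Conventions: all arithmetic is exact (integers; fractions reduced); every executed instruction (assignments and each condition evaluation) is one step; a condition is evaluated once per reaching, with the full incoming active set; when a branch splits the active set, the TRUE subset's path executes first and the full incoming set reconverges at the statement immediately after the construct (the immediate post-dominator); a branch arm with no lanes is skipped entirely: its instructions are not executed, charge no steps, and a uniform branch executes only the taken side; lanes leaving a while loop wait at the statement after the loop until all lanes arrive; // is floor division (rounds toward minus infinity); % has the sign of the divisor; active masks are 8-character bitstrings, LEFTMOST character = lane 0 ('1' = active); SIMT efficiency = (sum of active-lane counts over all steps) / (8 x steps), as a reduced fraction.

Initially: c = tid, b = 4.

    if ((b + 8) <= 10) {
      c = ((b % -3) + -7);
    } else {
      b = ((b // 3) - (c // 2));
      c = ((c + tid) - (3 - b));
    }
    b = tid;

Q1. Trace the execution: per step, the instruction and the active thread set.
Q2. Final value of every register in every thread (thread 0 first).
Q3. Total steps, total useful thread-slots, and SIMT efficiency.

step 0: eval ((b + 8) <= 10)         11111111
step 1: b <- ((b // 3) - (c // 2))   11111111
step 2: c <- ((c + tid) - (3 - b))   11111111
step 3: b <- tid                     11111111

Answer: 4 steps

c: -2,0,1,3,4,6,7,9
b: 0,1,2,3,4,5,6,7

steps = 4; useful = 32; efficiency = 32/32 = 1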